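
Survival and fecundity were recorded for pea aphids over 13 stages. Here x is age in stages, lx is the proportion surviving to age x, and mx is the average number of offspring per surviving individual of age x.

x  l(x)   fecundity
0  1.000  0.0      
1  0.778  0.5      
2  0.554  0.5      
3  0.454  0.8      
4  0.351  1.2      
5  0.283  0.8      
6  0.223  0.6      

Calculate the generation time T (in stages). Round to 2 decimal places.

lx·mx: 0, 0.389, 0.277, 0.3632, 0.4212, 0.2264, 0.1338 → R0 = 1.8106
x·lx·mx: 0, 0.389, 0.554, 1.0896, 1.6848, 1.132, 0.8028 → Σ = 5.6522
T = 5.6522 / 1.8106 = 3.121728… → 3.12

3.12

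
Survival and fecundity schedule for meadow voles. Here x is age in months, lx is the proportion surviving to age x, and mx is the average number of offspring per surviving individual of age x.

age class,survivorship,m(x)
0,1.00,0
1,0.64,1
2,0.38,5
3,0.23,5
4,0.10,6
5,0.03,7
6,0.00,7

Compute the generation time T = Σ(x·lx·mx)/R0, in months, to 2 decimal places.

lx·mx: 0, 0.64, 1.9, 1.15, 0.6, 0.21, 0 → R0 = 4.5
x·lx·mx: 0, 0.64, 3.8, 3.45, 2.4, 1.05, 0 → Σ = 11.34
T = 11.34 / 4.5 = 2.52 → 2.52

2.52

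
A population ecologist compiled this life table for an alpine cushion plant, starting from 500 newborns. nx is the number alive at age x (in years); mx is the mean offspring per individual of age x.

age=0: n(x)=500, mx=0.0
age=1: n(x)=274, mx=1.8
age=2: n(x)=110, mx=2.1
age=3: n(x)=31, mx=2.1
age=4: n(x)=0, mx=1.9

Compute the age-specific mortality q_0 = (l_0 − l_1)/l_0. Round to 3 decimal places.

lx = nx/n0 = nx/500: 1, 0.548, 0.22, 0.062, 0
q_0 = (l_0 − l_1) / l_0 = (1 − 0.548) / 1
     = 0.452 / 1 = 0.452 → 0.452

0.452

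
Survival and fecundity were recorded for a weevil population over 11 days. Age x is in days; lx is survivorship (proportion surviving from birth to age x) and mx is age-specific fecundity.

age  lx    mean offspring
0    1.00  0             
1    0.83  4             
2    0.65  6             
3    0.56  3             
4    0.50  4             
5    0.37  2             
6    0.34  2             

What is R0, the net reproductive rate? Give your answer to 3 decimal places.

lx·mx by age: 0, 3.32, 3.9, 1.68, 2, 0.74, 0.68
R0 = Σ lx·mx = 12.32 → 12.320

12.320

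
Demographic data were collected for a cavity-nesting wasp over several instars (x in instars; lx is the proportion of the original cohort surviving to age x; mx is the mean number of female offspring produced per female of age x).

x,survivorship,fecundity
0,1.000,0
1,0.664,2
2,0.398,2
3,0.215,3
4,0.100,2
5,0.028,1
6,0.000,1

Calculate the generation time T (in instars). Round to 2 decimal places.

lx·mx: 0, 1.328, 0.796, 0.645, 0.2, 0.028, 0 → R0 = 2.997
x·lx·mx: 0, 1.328, 1.592, 1.935, 0.8, 0.14, 0 → Σ = 5.795
T = 5.795 / 2.997 = 1.9336… → 1.93

1.93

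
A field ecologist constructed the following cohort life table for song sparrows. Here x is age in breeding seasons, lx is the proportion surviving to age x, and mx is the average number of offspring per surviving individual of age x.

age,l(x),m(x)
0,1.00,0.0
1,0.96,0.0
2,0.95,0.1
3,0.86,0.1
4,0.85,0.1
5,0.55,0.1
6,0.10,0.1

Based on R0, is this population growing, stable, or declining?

declining

R0 = Σ lx·mx = 0 + 0 + 0.095 + 0.086 + 0.085 + 0.055 + 0.01 = 0.331
R0 < 1, so the population is declining.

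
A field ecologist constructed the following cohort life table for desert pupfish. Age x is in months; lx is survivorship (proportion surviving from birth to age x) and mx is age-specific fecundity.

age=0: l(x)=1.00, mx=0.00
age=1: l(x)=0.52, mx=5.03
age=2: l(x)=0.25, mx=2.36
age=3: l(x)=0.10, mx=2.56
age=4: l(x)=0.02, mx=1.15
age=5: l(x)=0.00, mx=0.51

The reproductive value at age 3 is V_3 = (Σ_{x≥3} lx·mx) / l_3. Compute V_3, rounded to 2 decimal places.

lx·mx for x ≥ 3: 0.256, 0.023, 0 → sum = 0.279
V_3 = 0.279 / l_3 = 0.279 / 0.1 = 2.79 → 2.79

2.79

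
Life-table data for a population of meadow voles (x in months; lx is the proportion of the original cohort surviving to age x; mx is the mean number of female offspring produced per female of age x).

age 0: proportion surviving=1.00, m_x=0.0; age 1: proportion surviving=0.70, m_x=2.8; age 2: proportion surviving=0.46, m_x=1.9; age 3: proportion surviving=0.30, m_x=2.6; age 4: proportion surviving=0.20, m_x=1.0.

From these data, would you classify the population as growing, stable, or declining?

growing

R0 = Σ lx·mx = 0 + 1.96 + 0.874 + 0.78 + 0.2 = 3.814
R0 > 1, so the population is growing.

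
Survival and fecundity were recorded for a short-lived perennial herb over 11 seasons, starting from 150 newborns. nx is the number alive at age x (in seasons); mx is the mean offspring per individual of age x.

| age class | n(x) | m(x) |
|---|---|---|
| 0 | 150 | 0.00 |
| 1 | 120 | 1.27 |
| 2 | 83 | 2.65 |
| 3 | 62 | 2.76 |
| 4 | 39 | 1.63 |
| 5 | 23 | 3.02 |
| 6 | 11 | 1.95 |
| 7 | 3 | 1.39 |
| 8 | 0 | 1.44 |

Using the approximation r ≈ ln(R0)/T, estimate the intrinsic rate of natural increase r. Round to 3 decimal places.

0.581

lx = nx/n0 = nx/150: 1, 0.8, 0.55333…, 0.41333…, 0.26, 0.15333…, 0.07333…, 0.02, 0
R0 = Σ lx·mx = 0 + 1.016 + 1.46633… + 1.1408… + 0.4238 + 0.46307… + 0.143… + 0.0278 + 0 = 4.6808…
Σ x·lx·mx = 12.4342…; T = 12.4342…/4.6808… = 2.65643…
r ≈ ln(R0)/T = ln(4.6808…)/2.65643… = 0.58103… → 0.581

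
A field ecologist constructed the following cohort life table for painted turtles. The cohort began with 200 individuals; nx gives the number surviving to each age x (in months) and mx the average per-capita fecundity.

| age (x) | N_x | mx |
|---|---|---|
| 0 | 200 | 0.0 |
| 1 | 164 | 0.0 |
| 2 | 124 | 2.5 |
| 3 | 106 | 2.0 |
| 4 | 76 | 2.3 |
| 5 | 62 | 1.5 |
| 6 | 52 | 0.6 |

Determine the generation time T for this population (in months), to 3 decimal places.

lx = nx/n0 = nx/200: 1, 0.82, 0.62, 0.53, 0.38, 0.31, 0.26
lx·mx: 0, 0, 1.55, 1.06, 0.874, 0.465, 0.156 → R0 = 4.105
x·lx·mx: 0, 0, 3.1, 3.18, 3.496, 2.325, 0.936 → Σ = 13.037
T = 13.037 / 4.105 = 3.175883… → 3.176

3.176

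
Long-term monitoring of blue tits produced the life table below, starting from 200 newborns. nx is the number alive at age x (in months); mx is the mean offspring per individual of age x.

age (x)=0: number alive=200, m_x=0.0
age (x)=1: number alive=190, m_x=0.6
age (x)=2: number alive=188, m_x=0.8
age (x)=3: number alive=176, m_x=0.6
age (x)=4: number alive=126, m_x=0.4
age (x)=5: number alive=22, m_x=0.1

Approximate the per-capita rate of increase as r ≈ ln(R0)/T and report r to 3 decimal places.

0.335

lx = nx/n0 = nx/200: 1, 0.95, 0.94, 0.88, 0.63, 0.11
R0 = Σ lx·mx = 0 + 0.57 + 0.752 + 0.528 + 0.252 + 0.011 = 2.113
Σ x·lx·mx = 4.721; T = 4.721/2.113 = 2.23426…
r ≈ ln(R0)/T = ln(2.113)/2.23426… = 0.33483… → 0.335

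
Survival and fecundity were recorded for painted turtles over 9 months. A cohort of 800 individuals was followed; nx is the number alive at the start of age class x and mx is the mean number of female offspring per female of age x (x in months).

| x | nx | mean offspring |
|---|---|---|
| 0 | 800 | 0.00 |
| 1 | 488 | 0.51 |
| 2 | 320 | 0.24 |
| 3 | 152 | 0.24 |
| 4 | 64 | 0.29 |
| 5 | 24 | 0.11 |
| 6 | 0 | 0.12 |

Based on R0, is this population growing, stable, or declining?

declining

lx = nx/n0 = nx/800: 1, 0.61, 0.4, 0.19, 0.08, 0.03, 0
R0 = Σ lx·mx = 0 + 0.3111 + 0.096 + 0.0456 + 0.0232 + 0.0033 + 0 = 0.4792
R0 < 1, so the population is declining.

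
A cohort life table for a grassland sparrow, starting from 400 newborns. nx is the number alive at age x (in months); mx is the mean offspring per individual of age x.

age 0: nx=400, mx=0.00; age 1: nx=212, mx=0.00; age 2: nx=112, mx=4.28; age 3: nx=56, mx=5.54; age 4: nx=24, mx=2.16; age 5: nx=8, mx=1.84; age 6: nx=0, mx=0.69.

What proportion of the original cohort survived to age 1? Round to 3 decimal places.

l_1 = n_1/n_0 = 212/400 = 0.53 → 0.530

0.530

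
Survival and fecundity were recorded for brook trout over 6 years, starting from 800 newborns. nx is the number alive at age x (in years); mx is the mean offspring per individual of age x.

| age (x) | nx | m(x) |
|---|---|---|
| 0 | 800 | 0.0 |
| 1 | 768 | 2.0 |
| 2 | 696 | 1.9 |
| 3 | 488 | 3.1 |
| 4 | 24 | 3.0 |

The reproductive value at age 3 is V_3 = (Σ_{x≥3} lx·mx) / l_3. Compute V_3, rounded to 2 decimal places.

3.25

lx = nx/n0 = nx/800: 1, 0.96, 0.87, 0.61, 0.03
lx·mx for x ≥ 3: 1.891, 0.09 → sum = 1.981
V_3 = 1.981 / l_3 = 1.981 / 0.61 = 3.247541… → 3.25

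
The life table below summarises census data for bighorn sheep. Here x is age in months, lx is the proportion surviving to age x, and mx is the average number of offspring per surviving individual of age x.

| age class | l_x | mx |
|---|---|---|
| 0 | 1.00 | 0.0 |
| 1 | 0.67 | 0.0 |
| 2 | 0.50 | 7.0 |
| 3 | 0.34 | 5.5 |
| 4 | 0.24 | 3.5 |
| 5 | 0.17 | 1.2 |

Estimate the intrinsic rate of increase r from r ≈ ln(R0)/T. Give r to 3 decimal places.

R0 = Σ lx·mx = 0 + 0 + 3.5 + 1.87 + 0.84 + 0.204 = 6.414
Σ x·lx·mx = 16.99; T = 16.99/6.414 = 2.64889…
r ≈ ln(R0)/T = ln(6.414)/2.64889… = 0.70161… → 0.702

0.702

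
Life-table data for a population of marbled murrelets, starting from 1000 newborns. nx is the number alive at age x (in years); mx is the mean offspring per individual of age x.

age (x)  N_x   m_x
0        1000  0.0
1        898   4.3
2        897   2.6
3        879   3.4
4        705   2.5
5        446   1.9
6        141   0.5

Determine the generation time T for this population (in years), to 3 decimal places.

2.462

lx = nx/n0 = nx/1000: 1, 0.898, 0.897, 0.879, 0.705, 0.446, 0.141
lx·mx: 0, 3.8614, 2.3322, 2.9886, 1.7625, 0.8474, 0.0705 → R0 = 11.8626
x·lx·mx: 0, 3.8614, 4.6644, 8.9658, 7.05, 4.237, 0.423 → Σ = 29.2016
T = 29.2016 / 11.8626 = 2.461653… → 2.462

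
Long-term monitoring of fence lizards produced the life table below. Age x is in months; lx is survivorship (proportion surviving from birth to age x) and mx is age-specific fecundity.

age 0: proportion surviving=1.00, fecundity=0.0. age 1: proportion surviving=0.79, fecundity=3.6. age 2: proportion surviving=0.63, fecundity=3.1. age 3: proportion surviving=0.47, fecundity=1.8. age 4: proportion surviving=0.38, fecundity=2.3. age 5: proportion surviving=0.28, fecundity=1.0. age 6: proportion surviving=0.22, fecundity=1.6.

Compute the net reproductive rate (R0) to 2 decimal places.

7.15

lx·mx by age: 0, 2.844, 1.953, 0.846, 0.874, 0.28, 0.352
R0 = Σ lx·mx = 7.149 → 7.15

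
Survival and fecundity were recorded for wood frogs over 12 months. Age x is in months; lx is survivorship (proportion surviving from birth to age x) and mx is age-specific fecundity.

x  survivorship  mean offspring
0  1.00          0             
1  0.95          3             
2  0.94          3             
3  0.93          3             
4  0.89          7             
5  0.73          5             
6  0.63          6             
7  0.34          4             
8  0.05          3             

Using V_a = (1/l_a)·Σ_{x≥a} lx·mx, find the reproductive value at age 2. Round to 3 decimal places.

lx·mx for x ≥ 2: 2.82, 2.79, 6.23, 3.65, 3.78, 1.36, 0.15 → sum = 20.78
V_2 = 20.78 / l_2 = 20.78 / 0.94 = 22.106383… → 22.106

22.106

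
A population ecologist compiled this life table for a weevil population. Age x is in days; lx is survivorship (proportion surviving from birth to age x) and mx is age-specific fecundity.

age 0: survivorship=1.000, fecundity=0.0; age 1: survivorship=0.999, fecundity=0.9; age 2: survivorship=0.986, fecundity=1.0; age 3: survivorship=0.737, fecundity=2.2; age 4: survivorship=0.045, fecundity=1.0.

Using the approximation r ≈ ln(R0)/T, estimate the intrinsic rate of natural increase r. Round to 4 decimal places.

0.5687

R0 = Σ lx·mx = 0 + 0.8991 + 0.986 + 1.6214 + 0.045 = 3.5515
Σ x·lx·mx = 7.9153; T = 7.9153/3.5515 = 2.22872…
r ≈ ln(R0)/T = ln(3.5515)/2.22872… = 0.568654… → 0.5687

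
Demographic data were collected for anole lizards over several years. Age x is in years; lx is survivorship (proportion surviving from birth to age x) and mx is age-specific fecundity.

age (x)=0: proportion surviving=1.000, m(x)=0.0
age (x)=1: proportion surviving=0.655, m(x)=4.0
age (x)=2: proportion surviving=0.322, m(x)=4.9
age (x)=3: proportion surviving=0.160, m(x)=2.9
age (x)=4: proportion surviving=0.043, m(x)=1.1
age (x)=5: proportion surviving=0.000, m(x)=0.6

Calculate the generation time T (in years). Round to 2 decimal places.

lx·mx: 0, 2.62, 1.5778, 0.464, 0.0473, 0 → R0 = 4.7091
x·lx·mx: 0, 2.62, 3.1556, 1.392, 0.1892, 0 → Σ = 7.3568
T = 7.3568 / 4.7091 = 1.562252… → 1.56

1.56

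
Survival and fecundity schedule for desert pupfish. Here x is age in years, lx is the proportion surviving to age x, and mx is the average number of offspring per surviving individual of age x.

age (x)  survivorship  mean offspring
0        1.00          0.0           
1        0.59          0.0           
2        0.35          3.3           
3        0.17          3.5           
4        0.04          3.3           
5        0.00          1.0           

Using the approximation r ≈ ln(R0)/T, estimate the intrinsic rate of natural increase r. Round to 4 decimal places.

0.2574

R0 = Σ lx·mx = 0 + 0 + 1.155 + 0.595 + 0.132 + 0 = 1.882
Σ x·lx·mx = 4.623; T = 4.623/1.882 = 2.45643…
r ≈ ln(R0)/T = ln(1.882)/2.45643… = 0.25742… → 0.2574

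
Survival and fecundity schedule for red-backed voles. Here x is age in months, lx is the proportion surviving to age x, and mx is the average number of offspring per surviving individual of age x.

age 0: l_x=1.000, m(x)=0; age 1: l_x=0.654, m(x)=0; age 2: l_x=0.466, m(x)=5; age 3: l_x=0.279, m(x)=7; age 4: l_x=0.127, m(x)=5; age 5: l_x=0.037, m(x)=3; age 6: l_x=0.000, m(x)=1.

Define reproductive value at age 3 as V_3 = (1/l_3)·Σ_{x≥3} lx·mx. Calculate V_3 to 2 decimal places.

9.67

lx·mx for x ≥ 3: 1.953, 0.635, 0.111, 0 → sum = 2.699
V_3 = 2.699 / l_3 = 2.699 / 0.279 = 9.673835… → 9.67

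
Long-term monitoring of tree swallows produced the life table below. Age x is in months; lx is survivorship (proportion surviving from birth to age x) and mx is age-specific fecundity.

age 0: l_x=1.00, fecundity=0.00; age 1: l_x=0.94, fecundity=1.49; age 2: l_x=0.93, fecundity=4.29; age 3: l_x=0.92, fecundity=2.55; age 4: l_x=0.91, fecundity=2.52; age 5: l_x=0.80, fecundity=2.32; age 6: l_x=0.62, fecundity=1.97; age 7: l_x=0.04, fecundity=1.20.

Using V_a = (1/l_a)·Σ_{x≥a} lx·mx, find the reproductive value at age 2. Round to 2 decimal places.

lx·mx for x ≥ 2: 3.9897, 2.346, 2.2932, 1.856, 1.2214, 0.048 → sum = 11.7543
V_2 = 11.7543 / l_2 = 11.7543 / 0.93 = 12.639032… → 12.64

12.64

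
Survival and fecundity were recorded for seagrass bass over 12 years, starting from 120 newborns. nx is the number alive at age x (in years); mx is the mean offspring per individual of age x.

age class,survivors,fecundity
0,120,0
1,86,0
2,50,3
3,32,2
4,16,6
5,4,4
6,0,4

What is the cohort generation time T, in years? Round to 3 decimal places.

lx = nx/n0 = nx/120: 1, 0.71667…, 0.41667…, 0.26667…, 0.13333…, 0.03333…, 0
lx·mx: 0, 0, 1.25…, 0.533333…, 0.8…, 0.133333…, 0 → R0 = 2.716667…
x·lx·mx: 0, 0, 2.5…, 1.6…, 3.2…, 0.666667…, 0 → Σ = 7.966667…
T = 7.966667… / 2.716667… = 2.932515… → 2.933

2.933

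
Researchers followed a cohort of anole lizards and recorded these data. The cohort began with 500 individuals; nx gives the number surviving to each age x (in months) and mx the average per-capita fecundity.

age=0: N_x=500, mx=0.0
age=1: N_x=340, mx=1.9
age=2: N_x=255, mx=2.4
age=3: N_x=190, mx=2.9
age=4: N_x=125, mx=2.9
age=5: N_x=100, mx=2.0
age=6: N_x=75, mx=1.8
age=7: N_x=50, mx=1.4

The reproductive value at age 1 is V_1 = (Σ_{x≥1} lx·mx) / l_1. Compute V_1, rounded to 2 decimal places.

7.58

lx = nx/n0 = nx/500: 1, 0.68, 0.51, 0.38, 0.25, 0.2, 0.15, 0.1
lx·mx for x ≥ 1: 1.292, 1.224, 1.102, 0.725, 0.4, 0.27, 0.14 → sum = 5.153
V_1 = 5.153 / l_1 = 5.153 / 0.68 = 7.577941… → 7.58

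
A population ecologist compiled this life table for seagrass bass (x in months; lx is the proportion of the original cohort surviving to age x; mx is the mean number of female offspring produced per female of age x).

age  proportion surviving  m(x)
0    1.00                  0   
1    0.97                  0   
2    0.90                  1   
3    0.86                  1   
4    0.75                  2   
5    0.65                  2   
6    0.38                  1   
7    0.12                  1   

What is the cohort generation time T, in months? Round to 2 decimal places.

3.95

lx·mx: 0, 0, 0.9, 0.86, 1.5, 1.3, 0.38, 0.12 → R0 = 5.06
x·lx·mx: 0, 0, 1.8, 2.58, 6, 6.5, 2.28, 0.84 → Σ = 20
T = 20 / 5.06 = 3.952569… → 3.95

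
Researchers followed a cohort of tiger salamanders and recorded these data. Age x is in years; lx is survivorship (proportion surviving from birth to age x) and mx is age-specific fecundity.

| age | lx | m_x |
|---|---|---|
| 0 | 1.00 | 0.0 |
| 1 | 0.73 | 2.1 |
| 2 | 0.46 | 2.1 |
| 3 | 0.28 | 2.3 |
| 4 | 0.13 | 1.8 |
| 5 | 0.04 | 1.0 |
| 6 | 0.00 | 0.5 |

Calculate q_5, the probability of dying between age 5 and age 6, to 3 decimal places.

q_5 = (l_5 − l_6) / l_5 = (0.04 − 0) / 0.04
     = 0.04 / 0.04 = 1 → 1.000

1.000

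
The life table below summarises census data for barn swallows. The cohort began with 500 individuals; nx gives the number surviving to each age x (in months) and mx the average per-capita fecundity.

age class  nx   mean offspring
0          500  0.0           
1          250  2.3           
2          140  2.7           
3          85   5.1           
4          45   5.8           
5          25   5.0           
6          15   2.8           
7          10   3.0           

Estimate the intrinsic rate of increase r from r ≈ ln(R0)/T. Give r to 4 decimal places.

lx = nx/n0 = nx/500: 1, 0.5, 0.28, 0.17, 0.09, 0.05, 0.03, 0.02
R0 = Σ lx·mx = 0 + 1.15 + 0.756 + 0.867 + 0.522 + 0.25 + 0.084 + 0.06 = 3.689
Σ x·lx·mx = 9.525; T = 9.525/3.689 = 2.582…
r ≈ ln(R0)/T = ln(3.689)/2.582… = 0.50556… → 0.5056

0.5056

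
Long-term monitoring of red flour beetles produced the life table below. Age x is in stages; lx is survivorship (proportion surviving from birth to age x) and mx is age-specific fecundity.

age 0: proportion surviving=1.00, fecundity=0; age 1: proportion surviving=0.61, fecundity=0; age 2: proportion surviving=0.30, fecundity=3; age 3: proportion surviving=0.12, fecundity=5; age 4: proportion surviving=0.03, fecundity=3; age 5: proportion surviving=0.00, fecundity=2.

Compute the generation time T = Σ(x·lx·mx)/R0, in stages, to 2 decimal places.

lx·mx: 0, 0, 0.9, 0.6, 0.09, 0 → R0 = 1.59
x·lx·mx: 0, 0, 1.8, 1.8, 0.36, 0 → Σ = 3.96
T = 3.96 / 1.59 = 2.490566… → 2.49

2.49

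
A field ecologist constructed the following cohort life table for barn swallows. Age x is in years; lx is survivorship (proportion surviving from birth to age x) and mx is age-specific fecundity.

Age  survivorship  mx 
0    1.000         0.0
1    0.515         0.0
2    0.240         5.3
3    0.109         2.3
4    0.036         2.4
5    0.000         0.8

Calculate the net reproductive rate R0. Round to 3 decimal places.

lx·mx by age: 0, 0, 1.272, 0.2507, 0.0864, 0
R0 = Σ lx·mx = 1.6091 → 1.609

1.609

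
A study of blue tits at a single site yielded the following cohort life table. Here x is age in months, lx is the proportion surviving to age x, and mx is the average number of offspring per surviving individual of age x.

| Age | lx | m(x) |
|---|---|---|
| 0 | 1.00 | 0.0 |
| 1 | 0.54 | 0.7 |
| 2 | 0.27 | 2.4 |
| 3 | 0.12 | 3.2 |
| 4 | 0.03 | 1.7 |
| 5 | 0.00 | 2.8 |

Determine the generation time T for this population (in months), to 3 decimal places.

lx·mx: 0, 0.378, 0.648, 0.384, 0.051, 0 → R0 = 1.461
x·lx·mx: 0, 0.378, 1.296, 1.152, 0.204, 0 → Σ = 3.03
T = 3.03 / 1.461 = 2.073922… → 2.074

2.074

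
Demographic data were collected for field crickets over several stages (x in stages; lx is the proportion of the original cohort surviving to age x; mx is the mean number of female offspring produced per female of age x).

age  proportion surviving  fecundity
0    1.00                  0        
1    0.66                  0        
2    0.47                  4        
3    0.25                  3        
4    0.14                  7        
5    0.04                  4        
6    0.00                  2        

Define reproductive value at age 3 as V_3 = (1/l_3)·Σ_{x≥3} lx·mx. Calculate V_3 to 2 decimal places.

7.56

lx·mx for x ≥ 3: 0.75, 0.98, 0.16, 0 → sum = 1.89
V_3 = 1.89 / l_3 = 1.89 / 0.25 = 7.56 → 7.56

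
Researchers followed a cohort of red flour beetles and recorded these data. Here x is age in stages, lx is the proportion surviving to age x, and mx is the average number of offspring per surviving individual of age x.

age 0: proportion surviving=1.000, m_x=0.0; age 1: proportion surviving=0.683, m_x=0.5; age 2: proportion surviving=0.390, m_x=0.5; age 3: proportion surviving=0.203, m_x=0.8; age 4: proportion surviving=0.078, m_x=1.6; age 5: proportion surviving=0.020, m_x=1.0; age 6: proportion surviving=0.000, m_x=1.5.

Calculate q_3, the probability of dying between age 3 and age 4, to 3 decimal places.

q_3 = (l_3 − l_4) / l_3 = (0.203 − 0.078) / 0.203
     = 0.125 / 0.203 = 0.615764… → 0.616

0.616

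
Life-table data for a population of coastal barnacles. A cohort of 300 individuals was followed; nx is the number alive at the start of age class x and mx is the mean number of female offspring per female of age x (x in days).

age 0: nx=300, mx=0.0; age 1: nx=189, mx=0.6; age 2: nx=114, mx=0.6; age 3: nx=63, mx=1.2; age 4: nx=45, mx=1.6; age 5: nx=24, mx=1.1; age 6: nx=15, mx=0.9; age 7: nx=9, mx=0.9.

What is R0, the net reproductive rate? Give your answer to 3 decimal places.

1.258

lx = nx/n0 = nx/300: 1, 0.63, 0.38, 0.21, 0.15, 0.08, 0.05, 0.03
lx·mx by age: 0, 0.378, 0.228, 0.252, 0.24, 0.088, 0.045, 0.027
R0 = Σ lx·mx = 1.258 → 1.258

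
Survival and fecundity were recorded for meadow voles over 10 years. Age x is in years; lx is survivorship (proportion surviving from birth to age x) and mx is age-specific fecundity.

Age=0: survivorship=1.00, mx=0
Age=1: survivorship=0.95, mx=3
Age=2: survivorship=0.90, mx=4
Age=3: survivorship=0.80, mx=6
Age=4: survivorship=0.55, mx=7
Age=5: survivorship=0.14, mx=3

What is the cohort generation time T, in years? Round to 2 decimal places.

lx·mx: 0, 2.85, 3.6, 4.8, 3.85, 0.42 → R0 = 15.52
x·lx·mx: 0, 2.85, 7.2, 14.4, 15.4, 2.1 → Σ = 41.95
T = 41.95 / 15.52 = 2.702964… → 2.70

2.70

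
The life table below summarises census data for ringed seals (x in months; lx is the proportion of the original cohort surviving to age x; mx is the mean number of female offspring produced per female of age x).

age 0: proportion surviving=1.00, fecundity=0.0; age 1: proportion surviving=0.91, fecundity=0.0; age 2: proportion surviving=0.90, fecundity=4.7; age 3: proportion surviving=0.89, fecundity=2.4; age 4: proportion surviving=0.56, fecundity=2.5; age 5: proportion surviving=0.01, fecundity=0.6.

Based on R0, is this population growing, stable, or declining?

growing

R0 = Σ lx·mx = 0 + 0 + 4.23 + 2.136 + 1.4 + 0.006 = 7.772
R0 > 1, so the population is growing.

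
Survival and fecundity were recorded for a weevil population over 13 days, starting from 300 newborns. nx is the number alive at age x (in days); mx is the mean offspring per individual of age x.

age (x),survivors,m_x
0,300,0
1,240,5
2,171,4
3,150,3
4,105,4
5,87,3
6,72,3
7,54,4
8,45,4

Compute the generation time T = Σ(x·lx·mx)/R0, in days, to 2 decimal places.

lx = nx/n0 = nx/300: 1, 0.8, 0.57, 0.5, 0.35, 0.29, 0.24, 0.18, 0.15
lx·mx: 0, 4, 2.28, 1.5, 1.4, 0.87, 0.72, 0.72, 0.6 → R0 = 12.09
x·lx·mx: 0, 4, 4.56, 4.5, 5.6, 4.35, 4.32, 5.04, 4.8 → Σ = 37.17
T = 37.17 / 12.09 = 3.074442… → 3.07

3.07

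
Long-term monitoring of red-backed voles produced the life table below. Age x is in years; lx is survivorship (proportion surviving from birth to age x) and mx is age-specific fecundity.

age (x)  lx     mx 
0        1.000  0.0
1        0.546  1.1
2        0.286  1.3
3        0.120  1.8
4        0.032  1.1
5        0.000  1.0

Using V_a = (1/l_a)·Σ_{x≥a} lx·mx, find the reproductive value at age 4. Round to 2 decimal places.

1.10

lx·mx for x ≥ 4: 0.0352, 0 → sum = 0.0352
V_4 = 0.0352 / l_4 = 0.0352 / 0.032 = 1.1 → 1.10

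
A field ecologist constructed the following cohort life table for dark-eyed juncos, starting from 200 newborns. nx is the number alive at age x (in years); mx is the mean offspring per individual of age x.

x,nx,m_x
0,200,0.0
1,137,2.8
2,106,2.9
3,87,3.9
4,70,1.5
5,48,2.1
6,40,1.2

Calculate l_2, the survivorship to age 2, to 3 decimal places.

l_2 = n_2/n_0 = 106/200 = 0.53 → 0.530

0.530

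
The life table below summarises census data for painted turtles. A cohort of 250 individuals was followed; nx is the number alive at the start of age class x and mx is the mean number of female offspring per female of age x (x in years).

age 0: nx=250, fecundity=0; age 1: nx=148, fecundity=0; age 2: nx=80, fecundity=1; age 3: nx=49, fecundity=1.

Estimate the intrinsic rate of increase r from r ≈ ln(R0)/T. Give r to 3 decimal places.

-0.278

lx = nx/n0 = nx/250: 1, 0.592, 0.32, 0.196
R0 = Σ lx·mx = 0 + 0 + 0.32 + 0.196 = 0.516
Σ x·lx·mx = 1.228; T = 1.228/0.516 = 2.37984…
r ≈ ln(R0)/T = ln(0.516)/2.37984… = -0.27802… → -0.278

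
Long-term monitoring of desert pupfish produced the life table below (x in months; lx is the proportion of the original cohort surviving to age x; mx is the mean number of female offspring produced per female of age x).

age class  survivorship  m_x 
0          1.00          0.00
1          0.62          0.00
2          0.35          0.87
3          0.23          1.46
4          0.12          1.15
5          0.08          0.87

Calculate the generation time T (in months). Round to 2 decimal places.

lx·mx: 0, 0, 0.3045, 0.3358, 0.138, 0.0696 → R0 = 0.8479
x·lx·mx: 0, 0, 0.609, 1.0074, 0.552, 0.348 → Σ = 2.5164
T = 2.5164 / 0.8479 = 2.967803… → 2.97

2.97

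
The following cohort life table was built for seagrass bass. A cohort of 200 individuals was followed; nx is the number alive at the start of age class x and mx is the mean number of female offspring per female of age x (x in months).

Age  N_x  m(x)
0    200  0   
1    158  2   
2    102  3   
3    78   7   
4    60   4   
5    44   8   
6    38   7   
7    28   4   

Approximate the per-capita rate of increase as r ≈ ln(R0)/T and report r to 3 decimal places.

0.661

lx = nx/n0 = nx/200: 1, 0.79, 0.51, 0.39, 0.3, 0.22, 0.19, 0.14
R0 = Σ lx·mx = 0 + 1.58 + 1.53 + 2.73 + 1.2 + 1.76 + 1.33 + 0.56 = 10.69
Σ x·lx·mx = 38.33; T = 38.33/10.69 = 3.58559…
r ≈ ln(R0)/T = ln(10.69)/3.58559… = 0.66079… → 0.661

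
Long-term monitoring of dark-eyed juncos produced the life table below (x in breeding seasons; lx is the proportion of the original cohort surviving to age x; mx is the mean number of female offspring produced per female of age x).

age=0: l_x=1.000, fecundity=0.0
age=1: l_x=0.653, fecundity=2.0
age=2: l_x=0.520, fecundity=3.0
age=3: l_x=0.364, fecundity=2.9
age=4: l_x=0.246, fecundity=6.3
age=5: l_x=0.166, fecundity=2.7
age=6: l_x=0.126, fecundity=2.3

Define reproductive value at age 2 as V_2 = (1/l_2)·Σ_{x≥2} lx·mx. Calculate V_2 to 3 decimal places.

9.430

lx·mx for x ≥ 2: 1.56, 1.0556, 1.5498, 0.4482, 0.2898 → sum = 4.9034
V_2 = 4.9034 / l_2 = 4.9034 / 0.52 = 9.429615… → 9.430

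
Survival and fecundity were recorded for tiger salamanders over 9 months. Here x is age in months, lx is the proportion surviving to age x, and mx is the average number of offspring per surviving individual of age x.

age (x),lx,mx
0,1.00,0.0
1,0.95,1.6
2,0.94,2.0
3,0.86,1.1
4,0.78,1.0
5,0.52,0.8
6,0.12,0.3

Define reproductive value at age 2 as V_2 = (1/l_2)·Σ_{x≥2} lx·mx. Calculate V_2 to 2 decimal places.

lx·mx for x ≥ 2: 1.88, 0.946, 0.78, 0.416, 0.036 → sum = 4.058
V_2 = 4.058 / l_2 = 4.058 / 0.94 = 4.317021… → 4.32

4.32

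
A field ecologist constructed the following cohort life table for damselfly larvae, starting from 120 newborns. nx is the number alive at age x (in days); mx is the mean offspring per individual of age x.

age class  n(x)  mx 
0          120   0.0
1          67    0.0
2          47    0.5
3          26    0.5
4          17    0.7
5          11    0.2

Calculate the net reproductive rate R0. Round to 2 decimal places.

0.42

lx = nx/n0 = nx/120: 1, 0.55833…, 0.39167…, 0.21667…, 0.14167…, 0.09167…
lx·mx by age: 0, 0, 0.195833…, 0.108333…, 0.099167…, 0.018333…
R0 = Σ lx·mx = 0.421667… → 0.42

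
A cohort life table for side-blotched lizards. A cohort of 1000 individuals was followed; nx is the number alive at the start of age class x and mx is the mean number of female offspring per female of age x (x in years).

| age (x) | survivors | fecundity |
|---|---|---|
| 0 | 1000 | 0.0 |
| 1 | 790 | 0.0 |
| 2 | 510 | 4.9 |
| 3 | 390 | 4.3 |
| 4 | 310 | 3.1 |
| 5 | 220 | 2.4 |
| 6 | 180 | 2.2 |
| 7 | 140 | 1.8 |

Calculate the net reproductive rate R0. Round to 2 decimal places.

lx = nx/n0 = nx/1000: 1, 0.79, 0.51, 0.39, 0.31, 0.22, 0.18, 0.14
lx·mx by age: 0, 0, 2.499, 1.677, 0.961, 0.528, 0.396, 0.252
R0 = Σ lx·mx = 6.313 → 6.31

6.31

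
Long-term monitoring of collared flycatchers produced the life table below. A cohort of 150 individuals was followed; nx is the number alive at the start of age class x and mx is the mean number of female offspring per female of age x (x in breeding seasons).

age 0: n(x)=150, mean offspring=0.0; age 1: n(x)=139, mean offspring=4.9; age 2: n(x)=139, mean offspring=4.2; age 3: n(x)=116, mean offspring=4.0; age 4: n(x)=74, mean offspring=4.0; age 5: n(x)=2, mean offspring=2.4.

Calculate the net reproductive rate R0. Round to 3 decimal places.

lx = nx/n0 = nx/150: 1, 0.92667…, 0.92667…, 0.77333…, 0.49333…, 0.01333…
lx·mx by age: 0, 4.540667…, 3.892…, 3.093333…, 1.973333…, 0.032…
R0 = Σ lx·mx = 13.531333… → 13.531

13.531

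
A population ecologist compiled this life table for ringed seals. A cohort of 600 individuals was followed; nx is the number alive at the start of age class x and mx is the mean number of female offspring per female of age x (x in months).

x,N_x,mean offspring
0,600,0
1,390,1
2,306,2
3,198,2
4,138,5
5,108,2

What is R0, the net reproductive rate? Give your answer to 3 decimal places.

3.840

lx = nx/n0 = nx/600: 1, 0.65, 0.51, 0.33, 0.23, 0.18
lx·mx by age: 0, 0.65, 1.02, 0.66, 1.15, 0.36
R0 = Σ lx·mx = 3.84 → 3.840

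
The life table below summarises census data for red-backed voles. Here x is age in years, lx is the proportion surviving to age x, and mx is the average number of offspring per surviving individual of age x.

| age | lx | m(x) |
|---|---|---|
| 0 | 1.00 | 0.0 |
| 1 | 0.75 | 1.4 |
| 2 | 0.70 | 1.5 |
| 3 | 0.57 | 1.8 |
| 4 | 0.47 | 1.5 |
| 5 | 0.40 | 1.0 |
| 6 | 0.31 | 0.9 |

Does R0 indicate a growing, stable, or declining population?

R0 = Σ lx·mx = 0 + 1.05 + 1.05 + 1.026 + 0.705 + 0.4 + 0.279 = 4.51
R0 > 1, so the population is growing.

growing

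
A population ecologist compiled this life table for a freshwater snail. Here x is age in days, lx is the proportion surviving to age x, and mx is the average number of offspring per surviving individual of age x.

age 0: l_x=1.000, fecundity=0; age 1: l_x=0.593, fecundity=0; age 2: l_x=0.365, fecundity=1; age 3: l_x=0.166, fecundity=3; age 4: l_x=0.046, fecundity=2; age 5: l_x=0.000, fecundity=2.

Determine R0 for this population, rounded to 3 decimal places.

0.955

lx·mx by age: 0, 0, 0.365, 0.498, 0.092, 0
R0 = Σ lx·mx = 0.955 → 0.955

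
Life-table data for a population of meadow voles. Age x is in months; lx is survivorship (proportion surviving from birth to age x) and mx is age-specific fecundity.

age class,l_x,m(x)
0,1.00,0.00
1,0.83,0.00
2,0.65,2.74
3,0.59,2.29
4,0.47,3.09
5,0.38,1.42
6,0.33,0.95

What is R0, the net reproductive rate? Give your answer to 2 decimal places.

lx·mx by age: 0, 0, 1.781, 1.3511, 1.4523, 0.5396, 0.3135
R0 = Σ lx·mx = 5.4375 → 5.44

5.44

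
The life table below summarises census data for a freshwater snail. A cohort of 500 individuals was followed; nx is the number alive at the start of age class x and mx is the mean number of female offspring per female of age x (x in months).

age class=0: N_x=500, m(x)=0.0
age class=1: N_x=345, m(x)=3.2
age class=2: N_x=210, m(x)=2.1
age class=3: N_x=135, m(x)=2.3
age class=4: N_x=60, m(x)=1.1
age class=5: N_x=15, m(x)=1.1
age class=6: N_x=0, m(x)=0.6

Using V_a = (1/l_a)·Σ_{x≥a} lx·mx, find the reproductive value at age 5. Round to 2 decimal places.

lx = nx/n0 = nx/500: 1, 0.69, 0.42, 0.27, 0.12, 0.03, 0
lx·mx for x ≥ 5: 0.033, 0 → sum = 0.033
V_5 = 0.033 / l_5 = 0.033 / 0.03 = 1.1 → 1.10

1.10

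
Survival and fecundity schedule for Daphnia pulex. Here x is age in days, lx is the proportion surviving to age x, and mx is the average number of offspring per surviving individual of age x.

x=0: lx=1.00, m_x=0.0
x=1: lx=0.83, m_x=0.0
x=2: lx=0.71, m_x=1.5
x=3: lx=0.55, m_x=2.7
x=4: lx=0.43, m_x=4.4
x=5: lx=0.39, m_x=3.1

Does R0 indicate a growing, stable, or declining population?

growing

R0 = Σ lx·mx = 0 + 0 + 1.065 + 1.485 + 1.892 + 1.209 = 5.651
R0 > 1, so the population is growing.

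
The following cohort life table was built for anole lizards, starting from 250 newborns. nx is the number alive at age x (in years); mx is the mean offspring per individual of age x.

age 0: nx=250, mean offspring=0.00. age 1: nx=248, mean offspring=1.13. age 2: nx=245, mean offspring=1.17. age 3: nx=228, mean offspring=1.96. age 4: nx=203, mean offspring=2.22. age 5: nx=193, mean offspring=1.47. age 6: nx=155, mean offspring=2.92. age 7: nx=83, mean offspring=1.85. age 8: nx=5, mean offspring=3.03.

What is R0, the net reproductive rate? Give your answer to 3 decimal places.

lx = nx/n0 = nx/250: 1, 0.992, 0.98, 0.912, 0.812, 0.772, 0.62, 0.332, 0.02
lx·mx by age: 0, 1.12096, 1.1466, 1.78752, 1.80264, 1.13484, 1.8104, 0.6142, 0.0606
R0 = Σ lx·mx = 9.47776 → 9.478

9.478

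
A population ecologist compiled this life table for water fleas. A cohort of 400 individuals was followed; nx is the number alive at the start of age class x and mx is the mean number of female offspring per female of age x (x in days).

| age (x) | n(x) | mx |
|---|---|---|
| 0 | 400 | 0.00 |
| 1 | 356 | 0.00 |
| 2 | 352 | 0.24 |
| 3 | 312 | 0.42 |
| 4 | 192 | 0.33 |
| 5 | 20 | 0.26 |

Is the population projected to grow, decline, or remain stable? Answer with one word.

lx = nx/n0 = nx/400: 1, 0.89, 0.88, 0.78, 0.48, 0.05
R0 = Σ lx·mx = 0 + 0 + 0.2112 + 0.3276 + 0.1584 + 0.013 = 0.7102
R0 < 1, so the population is declining.

declining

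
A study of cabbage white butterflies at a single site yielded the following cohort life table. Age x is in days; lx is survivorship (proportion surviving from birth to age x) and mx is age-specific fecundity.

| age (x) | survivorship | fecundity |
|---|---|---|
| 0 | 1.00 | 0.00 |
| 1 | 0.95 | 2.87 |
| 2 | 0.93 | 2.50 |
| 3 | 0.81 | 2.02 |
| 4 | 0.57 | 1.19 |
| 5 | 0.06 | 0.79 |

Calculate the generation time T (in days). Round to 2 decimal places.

2.06

lx·mx: 0, 2.7265, 2.325, 1.6362, 0.6783, 0.0474 → R0 = 7.4134
x·lx·mx: 0, 2.7265, 4.65, 4.9086, 2.7132, 0.237 → Σ = 15.2353
T = 15.2353 / 7.4134 = 2.055103… → 2.06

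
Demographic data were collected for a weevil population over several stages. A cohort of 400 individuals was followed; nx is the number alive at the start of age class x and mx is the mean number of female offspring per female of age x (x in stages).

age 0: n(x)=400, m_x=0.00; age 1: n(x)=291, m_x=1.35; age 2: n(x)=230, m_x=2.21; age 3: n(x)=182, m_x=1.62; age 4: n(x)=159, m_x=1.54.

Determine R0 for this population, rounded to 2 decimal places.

3.60

lx = nx/n0 = nx/400: 1, 0.7275, 0.575, 0.455, 0.3975
lx·mx by age: 0, 0.982125, 1.27075, 0.7371, 0.61215
R0 = Σ lx·mx = 3.602125 → 3.60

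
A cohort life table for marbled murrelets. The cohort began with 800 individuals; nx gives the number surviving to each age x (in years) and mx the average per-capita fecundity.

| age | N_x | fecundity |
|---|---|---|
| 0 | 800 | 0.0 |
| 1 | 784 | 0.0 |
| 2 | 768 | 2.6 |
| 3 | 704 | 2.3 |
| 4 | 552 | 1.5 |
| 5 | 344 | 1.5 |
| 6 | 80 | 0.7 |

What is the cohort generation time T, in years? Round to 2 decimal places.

3.01

lx = nx/n0 = nx/800: 1, 0.98, 0.96, 0.88, 0.69, 0.43, 0.1
lx·mx: 0, 0, 2.496, 2.024, 1.035, 0.645, 0.07 → R0 = 6.27
x·lx·mx: 0, 0, 4.992, 6.072, 4.14, 3.225, 0.42 → Σ = 18.849
T = 18.849 / 6.27 = 3.00622… → 3.01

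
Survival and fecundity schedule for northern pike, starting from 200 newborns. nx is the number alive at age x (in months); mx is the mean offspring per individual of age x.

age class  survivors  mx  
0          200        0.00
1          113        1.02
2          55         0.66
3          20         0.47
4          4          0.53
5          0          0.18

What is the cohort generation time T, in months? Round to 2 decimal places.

1.38

lx = nx/n0 = nx/200: 1, 0.565, 0.275, 0.1, 0.02, 0
lx·mx: 0, 0.5763, 0.1815, 0.047, 0.0106, 0 → R0 = 0.8154
x·lx·mx: 0, 0.5763, 0.363, 0.141, 0.0424, 0 → Σ = 1.1227
T = 1.1227 / 0.8154 = 1.37687… → 1.38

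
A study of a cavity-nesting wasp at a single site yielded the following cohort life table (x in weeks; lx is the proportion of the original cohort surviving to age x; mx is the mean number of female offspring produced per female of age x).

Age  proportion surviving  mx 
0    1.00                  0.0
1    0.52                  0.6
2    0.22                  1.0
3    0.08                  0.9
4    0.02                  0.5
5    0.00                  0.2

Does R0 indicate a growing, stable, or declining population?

declining

R0 = Σ lx·mx = 0 + 0.312 + 0.22 + 0.072 + 0.01 + 0 = 0.614
R0 < 1, so the population is declining.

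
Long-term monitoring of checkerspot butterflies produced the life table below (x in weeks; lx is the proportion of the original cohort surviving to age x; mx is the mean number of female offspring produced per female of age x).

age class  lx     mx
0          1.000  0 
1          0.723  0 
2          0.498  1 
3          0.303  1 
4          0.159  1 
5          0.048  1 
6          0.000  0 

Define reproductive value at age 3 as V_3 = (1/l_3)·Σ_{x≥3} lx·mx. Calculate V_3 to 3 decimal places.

lx·mx for x ≥ 3: 0.303, 0.159, 0.048, 0 → sum = 0.51
V_3 = 0.51 / l_3 = 0.51 / 0.303 = 1.683168… → 1.683

1.683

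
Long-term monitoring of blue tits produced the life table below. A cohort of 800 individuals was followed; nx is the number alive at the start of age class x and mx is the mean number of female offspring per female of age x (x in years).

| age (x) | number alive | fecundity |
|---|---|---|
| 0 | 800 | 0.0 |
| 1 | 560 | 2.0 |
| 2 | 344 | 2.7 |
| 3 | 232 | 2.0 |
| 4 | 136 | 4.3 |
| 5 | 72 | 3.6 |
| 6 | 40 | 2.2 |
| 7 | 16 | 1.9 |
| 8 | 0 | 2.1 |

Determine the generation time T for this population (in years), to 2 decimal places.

lx = nx/n0 = nx/800: 1, 0.7, 0.43, 0.29, 0.17, 0.09, 0.05, 0.02, 0
lx·mx: 0, 1.4, 1.161, 0.58, 0.731, 0.324, 0.11, 0.038, 0 → R0 = 4.344
x·lx·mx: 0, 1.4, 2.322, 1.74, 2.924, 1.62, 0.66, 0.266, 0 → Σ = 10.932
T = 10.932 / 4.344 = 2.516575… → 2.52

2.52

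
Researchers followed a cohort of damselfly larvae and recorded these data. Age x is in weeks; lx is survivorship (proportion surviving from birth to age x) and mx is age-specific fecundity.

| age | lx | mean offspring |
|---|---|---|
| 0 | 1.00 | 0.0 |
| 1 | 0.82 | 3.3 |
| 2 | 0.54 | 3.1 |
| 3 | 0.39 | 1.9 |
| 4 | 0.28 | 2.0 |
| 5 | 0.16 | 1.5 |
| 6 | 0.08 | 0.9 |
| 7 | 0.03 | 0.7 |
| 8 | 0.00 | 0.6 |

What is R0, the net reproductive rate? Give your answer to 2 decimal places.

6.01

lx·mx by age: 0, 2.706, 1.674, 0.741, 0.56, 0.24, 0.072, 0.021, 0
R0 = Σ lx·mx = 6.014 → 6.01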